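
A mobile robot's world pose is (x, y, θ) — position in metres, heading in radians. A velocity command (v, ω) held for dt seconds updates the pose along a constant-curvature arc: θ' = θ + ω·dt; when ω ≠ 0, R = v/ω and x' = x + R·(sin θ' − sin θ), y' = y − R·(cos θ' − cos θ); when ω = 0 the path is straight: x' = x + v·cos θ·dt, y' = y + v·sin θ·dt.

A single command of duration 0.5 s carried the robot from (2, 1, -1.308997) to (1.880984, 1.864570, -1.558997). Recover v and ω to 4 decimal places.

Δθ = -1.558997 − -1.308997 = -0.250000
ω = Δθ/dt = -0.250000/0.5 = -0.5000
R = −Δy/(cos θ' − cos θ) = 3.5000
v = R·ω = 3.5000·-0.5000 = -1.7500

v = -1.7500, ω = -0.5000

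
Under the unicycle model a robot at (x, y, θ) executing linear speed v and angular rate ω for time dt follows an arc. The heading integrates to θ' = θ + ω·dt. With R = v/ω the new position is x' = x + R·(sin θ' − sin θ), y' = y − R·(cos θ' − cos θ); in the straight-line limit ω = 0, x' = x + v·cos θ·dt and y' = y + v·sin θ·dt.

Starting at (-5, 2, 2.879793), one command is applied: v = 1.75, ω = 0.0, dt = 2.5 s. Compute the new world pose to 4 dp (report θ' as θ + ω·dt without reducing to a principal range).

(-9.2259, 3.1323, 2.8798)

θ' = 2.8798 + 0.0·2.5 = 2.8798
ω = 0 → straight: x' = -5 + 1.75·cos(2.8798)·2.5 = -9.2259
y' = 2 + 1.75·sin(2.8798)·2.5 = 3.1323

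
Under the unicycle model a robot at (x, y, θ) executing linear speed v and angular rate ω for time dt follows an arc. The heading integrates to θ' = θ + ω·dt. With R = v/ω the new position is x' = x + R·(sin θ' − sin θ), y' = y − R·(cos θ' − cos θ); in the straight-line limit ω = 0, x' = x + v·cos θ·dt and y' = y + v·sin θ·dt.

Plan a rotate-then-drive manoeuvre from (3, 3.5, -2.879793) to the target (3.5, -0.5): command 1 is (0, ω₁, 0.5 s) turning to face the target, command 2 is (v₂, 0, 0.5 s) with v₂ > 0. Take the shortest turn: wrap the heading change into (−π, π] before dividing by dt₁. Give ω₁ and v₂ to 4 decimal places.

ω₁ = 2.8667, v₂ = 8.0623

heading to target = atan2(-0.5−3.5, 3.5−3) = -1.4464
Δθ = wrap(-1.4464 − -2.8798) = 1.4334; ω₁ = Δθ/dt₁ = 2.8667
distance = √((3.5−3)² + (-0.5−3.5)²) = 4.0311; v₂ = distance/dt₂ = 8.0623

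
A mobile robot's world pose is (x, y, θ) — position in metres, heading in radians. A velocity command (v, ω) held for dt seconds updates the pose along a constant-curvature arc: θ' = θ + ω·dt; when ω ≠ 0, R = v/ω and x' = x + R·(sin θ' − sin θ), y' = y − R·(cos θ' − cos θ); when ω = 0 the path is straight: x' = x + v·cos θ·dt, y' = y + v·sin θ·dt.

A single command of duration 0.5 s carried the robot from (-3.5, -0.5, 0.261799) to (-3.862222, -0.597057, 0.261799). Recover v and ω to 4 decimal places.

v = -0.7500, ω = 0.0000

Δθ = 0.261799 − 0.261799 = 0.000000
ω = Δθ/dt = 0.000000/0.5 = 0.0000
ω = 0 → v = (Δx·cos θ + Δy·sin θ)/dt = -0.7500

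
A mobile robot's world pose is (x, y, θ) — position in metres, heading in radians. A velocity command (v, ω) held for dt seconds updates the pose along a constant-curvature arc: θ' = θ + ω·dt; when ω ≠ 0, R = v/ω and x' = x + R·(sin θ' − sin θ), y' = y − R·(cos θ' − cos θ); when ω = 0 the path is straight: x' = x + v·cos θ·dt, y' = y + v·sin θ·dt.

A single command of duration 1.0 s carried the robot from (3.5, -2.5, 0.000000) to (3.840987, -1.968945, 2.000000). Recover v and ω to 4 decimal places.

Δθ = 2.000000 − 0.000000 = 2.000000
ω = Δθ/dt = 2.000000/1.0 = 2.0000
R = −Δy/(cos θ' − cos θ) = 0.3750
v = R·ω = 0.3750·2.0000 = 0.7500

v = 0.7500, ω = 2.0000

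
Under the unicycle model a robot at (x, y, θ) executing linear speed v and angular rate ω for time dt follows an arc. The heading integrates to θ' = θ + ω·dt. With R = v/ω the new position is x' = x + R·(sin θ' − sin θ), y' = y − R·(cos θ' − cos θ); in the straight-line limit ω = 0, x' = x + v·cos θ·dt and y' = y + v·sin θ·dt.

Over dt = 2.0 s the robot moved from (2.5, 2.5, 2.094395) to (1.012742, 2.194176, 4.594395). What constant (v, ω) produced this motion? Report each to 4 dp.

v = 1.0000, ω = 1.2500

Δθ = 4.594395 − 2.094395 = 2.500000
ω = Δθ/dt = 2.500000/2.0 = 1.2500
R = Δx/(sin θ' − sin θ) = 0.8000
v = R·ω = 0.8000·1.2500 = 1.0000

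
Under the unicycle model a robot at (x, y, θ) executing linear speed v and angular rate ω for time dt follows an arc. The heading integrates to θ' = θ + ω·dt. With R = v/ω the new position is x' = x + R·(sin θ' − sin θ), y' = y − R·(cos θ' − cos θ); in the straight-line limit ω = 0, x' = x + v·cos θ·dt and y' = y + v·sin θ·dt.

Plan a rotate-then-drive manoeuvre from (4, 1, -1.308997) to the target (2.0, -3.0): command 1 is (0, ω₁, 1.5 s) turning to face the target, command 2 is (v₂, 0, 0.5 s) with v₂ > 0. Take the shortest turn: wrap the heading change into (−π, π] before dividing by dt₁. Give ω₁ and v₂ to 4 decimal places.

heading to target = atan2(-3−1, 2−4) = -2.0344
Δθ = wrap(-2.0344 − -1.3090) = -0.7254; ω₁ = Δθ/dt₁ = -0.4836
distance = √((2−4)² + (-3−1)²) = 4.4721; v₂ = distance/dt₂ = 8.9443

ω₁ = -0.4836, v₂ = 8.9443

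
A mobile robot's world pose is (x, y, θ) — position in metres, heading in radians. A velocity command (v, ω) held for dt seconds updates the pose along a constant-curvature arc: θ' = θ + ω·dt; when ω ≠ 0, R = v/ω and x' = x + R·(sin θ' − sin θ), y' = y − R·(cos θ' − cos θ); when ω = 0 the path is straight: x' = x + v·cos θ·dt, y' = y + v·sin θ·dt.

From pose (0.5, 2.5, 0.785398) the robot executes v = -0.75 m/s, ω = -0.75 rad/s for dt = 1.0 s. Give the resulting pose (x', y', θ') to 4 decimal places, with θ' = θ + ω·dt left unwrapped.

θ' = 0.7854 + -0.75·1.0 = 0.0354
R = v/ω = -0.75/-0.75 = 1.0000
x' = 0.5 + 1.0000·(sin 0.0354 − sin 0.7854) = -0.1717
y' = 2.5 − 1.0000·(cos 0.0354 − cos 0.7854) = 2.2077

(-0.1717, 2.2077, 0.0354)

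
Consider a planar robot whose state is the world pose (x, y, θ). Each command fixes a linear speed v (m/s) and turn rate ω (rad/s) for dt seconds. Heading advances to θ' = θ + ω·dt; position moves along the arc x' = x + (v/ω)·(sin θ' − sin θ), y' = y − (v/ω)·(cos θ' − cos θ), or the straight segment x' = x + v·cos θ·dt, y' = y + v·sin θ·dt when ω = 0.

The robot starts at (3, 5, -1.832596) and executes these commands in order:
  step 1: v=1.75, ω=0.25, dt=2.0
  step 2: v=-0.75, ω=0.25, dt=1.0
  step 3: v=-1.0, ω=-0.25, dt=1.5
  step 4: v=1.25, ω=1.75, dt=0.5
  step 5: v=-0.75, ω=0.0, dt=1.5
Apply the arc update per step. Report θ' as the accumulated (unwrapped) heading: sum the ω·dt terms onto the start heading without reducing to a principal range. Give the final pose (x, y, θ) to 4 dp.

(1.6290, 3.7633, -0.5826)

step 1: θ'=-1.3326 (R=7.0000) → pose (2.9591, 1.5366, -1.3326)
step 2: θ'=-1.0826 (R=-3.0000) → pose (2.6934, 2.2358, -1.0826)
step 3: θ'=-1.4576 (R=4.0000) → pose (2.2517, 3.6601, -1.4576)
step 4: θ'=-0.5826 (R=0.7143) → pose (2.5684, 3.1444, -0.5826)
step 5: θ'=-0.5826 (straight) → pose (1.6290, 3.7633, -0.5826)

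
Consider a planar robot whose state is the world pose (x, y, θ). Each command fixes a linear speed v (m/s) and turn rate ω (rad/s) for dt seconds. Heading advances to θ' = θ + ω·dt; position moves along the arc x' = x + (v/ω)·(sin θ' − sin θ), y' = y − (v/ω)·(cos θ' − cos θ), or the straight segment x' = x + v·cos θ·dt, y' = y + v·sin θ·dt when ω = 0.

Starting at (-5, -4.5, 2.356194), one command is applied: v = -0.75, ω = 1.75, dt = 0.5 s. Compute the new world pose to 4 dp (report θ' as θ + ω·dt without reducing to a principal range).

θ' = 2.3562 + 1.75·0.5 = 3.2312
R = v/ω = -0.75/1.75 = -0.4286
x' = -5 + -0.4286·(sin 3.2312 − sin 2.3562) = -4.6586
y' = -4.5 − -0.4286·(cos 3.2312 − cos 2.3562) = -4.6238

(-4.6586, -4.6238, 3.2312)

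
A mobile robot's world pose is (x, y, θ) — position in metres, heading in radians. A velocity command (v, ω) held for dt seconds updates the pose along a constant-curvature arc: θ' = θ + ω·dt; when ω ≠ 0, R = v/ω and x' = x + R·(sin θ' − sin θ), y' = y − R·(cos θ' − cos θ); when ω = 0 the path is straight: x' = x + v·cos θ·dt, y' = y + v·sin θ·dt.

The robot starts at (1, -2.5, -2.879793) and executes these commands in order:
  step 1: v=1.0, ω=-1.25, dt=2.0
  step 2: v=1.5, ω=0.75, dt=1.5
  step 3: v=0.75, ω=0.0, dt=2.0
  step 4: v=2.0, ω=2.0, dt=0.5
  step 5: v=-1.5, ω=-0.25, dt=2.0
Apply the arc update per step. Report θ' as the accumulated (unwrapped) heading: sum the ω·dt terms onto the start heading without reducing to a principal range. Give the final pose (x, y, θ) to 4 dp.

step 1: θ'=-5.3798 (R=-0.8000) → pose (0.1646, -1.2321, -5.3798)
step 2: θ'=-4.2548 (R=2.0000) → pose (0.3880, 0.8894, -4.2548)
step 3: θ'=-4.2548 (straight) → pose (-0.2747, 2.2351, -4.2548)
step 4: θ'=-3.2548 (R=1.0000) → pose (-1.0589, 2.7869, -3.2548)
step 5: θ'=-3.7548 (R=6.0000) → pose (1.7163, 1.7321, -3.7548)

(1.7163, 1.7321, -3.7548)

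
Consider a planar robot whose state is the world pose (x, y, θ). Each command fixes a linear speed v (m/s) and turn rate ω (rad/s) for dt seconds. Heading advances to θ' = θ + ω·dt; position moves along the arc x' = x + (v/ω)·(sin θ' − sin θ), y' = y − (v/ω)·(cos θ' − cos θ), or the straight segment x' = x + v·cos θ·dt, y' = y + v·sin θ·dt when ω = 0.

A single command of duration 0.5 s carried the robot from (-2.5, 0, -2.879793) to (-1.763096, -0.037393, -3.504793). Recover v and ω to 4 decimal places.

v = -1.5000, ω = -1.2500

Δθ = -3.504793 − -2.879793 = -0.625000
ω = Δθ/dt = -0.625000/0.5 = -1.2500
R = Δx/(sin θ' − sin θ) = 1.2000
v = R·ω = 1.2000·-1.2500 = -1.5000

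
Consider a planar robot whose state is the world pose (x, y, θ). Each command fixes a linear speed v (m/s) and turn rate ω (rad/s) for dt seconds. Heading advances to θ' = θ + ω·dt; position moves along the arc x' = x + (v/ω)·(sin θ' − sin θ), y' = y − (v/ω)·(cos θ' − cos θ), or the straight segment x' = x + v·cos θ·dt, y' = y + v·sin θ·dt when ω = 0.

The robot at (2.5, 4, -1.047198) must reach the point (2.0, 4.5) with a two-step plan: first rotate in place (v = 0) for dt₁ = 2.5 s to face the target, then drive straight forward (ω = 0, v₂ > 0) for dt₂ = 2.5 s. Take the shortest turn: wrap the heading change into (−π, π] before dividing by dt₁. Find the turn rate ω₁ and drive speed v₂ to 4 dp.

ω₁ = -1.1519, v₂ = 0.2828

heading to target = atan2(4.5−4, 2−2.5) = 2.3562
Δθ = wrap(2.3562 − -1.0472) = -2.8798; ω₁ = Δθ/dt₁ = -1.1519
distance = √((2−2.5)² + (4.5−4)²) = 0.7071; v₂ = distance/dt₂ = 0.2828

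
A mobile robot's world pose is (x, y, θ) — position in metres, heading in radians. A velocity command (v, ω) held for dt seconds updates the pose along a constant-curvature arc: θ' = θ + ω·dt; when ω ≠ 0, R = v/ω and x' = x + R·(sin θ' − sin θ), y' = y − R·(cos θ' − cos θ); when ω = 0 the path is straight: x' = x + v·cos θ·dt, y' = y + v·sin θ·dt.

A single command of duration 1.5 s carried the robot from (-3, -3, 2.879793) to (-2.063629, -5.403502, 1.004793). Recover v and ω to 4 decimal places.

Δθ = 1.004793 − 2.879793 = -1.875000
ω = Δθ/dt = -1.875000/1.5 = -1.2500
R = −Δy/(cos θ' − cos θ) = 1.6000
v = R·ω = 1.6000·-1.2500 = -2.0000

v = -2.0000, ω = -1.2500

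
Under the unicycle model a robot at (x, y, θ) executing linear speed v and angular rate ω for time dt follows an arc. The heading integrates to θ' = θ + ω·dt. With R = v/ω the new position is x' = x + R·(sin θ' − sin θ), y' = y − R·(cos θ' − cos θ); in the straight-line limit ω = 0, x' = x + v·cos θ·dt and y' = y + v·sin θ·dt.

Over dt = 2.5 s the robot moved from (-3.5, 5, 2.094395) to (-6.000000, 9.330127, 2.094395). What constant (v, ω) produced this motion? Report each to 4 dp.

v = 2.0000, ω = 0.0000

Δθ = 2.094395 − 2.094395 = 0.000000
ω = Δθ/dt = 0.000000/2.5 = 0.0000
ω = 0 → v = (Δx·cos θ + Δy·sin θ)/dt = 2.0000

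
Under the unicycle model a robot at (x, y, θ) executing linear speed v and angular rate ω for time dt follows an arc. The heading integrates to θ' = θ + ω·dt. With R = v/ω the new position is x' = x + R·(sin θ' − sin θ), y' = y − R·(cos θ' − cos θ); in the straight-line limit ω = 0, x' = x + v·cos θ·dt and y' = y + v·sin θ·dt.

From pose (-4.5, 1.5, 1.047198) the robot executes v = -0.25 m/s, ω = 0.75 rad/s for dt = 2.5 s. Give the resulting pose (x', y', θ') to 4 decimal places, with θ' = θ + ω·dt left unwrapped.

(-4.2839, 1.0080, 2.9222)

θ' = 1.0472 + 0.75·2.5 = 2.9222
R = v/ω = -0.25/0.75 = -0.3333
x' = -4.5 + -0.3333·(sin 2.9222 − sin 1.0472) = -4.2839
y' = 1.5 − -0.3333·(cos 2.9222 − cos 1.0472) = 1.0080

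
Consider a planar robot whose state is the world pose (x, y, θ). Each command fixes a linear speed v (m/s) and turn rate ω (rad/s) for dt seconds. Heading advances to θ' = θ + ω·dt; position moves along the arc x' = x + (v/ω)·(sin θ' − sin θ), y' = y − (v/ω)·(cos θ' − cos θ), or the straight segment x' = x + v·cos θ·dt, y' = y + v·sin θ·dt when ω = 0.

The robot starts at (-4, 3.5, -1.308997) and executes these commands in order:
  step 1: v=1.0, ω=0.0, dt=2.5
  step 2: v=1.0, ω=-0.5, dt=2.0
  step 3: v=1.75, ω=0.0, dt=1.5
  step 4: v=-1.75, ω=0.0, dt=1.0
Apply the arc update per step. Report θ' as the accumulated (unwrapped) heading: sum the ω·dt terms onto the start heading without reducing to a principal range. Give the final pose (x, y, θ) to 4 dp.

(-4.3943, -1.4256, -2.3090)

step 1: θ'=-1.3090 (straight) → pose (-3.3530, 1.0852, -1.3090)
step 2: θ'=-2.3090 (R=-2.0000) → pose (-3.8054, -0.7784, -2.3090)
step 3: θ'=-2.3090 (straight) → pose (-5.5720, -2.7200, -2.3090)
step 4: θ'=-2.3090 (straight) → pose (-4.3943, -1.4256, -2.3090)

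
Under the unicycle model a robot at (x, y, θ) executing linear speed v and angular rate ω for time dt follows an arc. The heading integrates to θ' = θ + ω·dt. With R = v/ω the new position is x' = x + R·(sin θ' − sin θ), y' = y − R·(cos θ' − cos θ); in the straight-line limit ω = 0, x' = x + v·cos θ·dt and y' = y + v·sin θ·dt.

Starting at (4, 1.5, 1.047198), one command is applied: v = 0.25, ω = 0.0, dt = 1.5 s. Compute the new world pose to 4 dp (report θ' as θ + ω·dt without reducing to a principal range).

θ' = 1.0472 + 0.0·1.5 = 1.0472
ω = 0 → straight: x' = 4 + 0.25·cos(1.0472)·1.5 = 4.1875
y' = 1.5 + 0.25·sin(1.0472)·1.5 = 1.8248

(4.1875, 1.8248, 1.0472)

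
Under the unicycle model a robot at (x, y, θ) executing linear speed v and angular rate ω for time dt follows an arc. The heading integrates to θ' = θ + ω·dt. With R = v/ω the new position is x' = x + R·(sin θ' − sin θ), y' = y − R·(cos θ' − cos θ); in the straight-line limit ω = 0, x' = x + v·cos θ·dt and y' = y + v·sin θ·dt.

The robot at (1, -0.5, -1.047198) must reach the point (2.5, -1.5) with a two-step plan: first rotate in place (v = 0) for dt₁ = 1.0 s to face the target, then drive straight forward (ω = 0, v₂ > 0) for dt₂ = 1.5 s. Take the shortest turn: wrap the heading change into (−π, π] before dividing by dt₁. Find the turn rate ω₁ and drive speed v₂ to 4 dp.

heading to target = atan2(-1.5−-0.5, 2.5−1) = -0.5880
Δθ = wrap(-0.5880 − -1.0472) = 0.4592; ω₁ = Δθ/dt₁ = 0.4592
distance = √((2.5−1)² + (-1.5−-0.5)²) = 1.8028; v₂ = distance/dt₂ = 1.2019

ω₁ = 0.4592, v₂ = 1.2019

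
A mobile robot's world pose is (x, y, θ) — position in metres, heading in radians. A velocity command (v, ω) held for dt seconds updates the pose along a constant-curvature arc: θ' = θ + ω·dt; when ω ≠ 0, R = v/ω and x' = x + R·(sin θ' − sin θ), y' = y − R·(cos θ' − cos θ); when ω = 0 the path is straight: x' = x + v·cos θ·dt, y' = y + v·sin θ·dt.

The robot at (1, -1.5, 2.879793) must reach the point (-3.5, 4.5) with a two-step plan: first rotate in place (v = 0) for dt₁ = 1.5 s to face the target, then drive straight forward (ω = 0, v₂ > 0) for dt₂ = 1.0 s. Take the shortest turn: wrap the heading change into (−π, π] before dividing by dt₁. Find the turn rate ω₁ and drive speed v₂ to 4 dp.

ω₁ = -0.4437, v₂ = 7.5000

heading to target = atan2(4.5−-1.5, -3.5−1) = 2.2143
Δθ = wrap(2.2143 − 2.8798) = -0.6655; ω₁ = Δθ/dt₁ = -0.4437
distance = √((-3.5−1)² + (4.5−-1.5)²) = 7.5000; v₂ = distance/dt₂ = 7.5000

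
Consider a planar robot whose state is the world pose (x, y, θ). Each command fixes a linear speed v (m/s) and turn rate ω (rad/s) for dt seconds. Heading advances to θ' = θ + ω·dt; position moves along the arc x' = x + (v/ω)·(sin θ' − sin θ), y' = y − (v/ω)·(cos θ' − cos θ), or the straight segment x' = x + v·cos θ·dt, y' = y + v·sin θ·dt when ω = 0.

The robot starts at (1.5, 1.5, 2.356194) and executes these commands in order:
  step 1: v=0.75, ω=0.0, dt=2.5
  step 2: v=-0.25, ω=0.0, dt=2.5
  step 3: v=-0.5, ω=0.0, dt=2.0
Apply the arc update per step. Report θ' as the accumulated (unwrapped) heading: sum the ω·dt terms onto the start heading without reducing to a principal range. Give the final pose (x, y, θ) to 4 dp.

(1.3232, 1.6768, 2.3562)

step 1: θ'=2.3562 (straight) → pose (0.1742, 2.8258, 2.3562)
step 2: θ'=2.3562 (straight) → pose (0.6161, 2.3839, 2.3562)
step 3: θ'=2.3562 (straight) → pose (1.3232, 1.6768, 2.3562)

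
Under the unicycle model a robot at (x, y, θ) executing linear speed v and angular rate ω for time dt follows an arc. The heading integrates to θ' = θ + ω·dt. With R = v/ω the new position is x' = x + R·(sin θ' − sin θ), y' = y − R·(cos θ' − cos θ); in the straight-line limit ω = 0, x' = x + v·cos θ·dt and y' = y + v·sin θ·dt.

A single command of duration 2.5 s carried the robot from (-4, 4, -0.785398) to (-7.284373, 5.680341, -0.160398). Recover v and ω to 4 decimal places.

v = -1.5000, ω = 0.2500

Δθ = -0.160398 − -0.785398 = 0.625000
ω = Δθ/dt = 0.625000/2.5 = 0.2500
R = Δx/(sin θ' − sin θ) = -6.0000
v = R·ω = -6.0000·0.2500 = -1.5000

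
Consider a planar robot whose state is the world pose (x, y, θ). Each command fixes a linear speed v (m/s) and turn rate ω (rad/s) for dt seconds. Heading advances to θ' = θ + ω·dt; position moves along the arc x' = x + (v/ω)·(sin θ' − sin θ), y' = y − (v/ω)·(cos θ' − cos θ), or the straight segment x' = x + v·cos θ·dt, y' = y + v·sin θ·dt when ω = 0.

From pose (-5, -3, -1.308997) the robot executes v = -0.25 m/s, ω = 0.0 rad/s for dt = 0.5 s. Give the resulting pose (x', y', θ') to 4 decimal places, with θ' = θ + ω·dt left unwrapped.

(-5.0324, -2.8793, -1.3090)

θ' = -1.3090 + 0.0·0.5 = -1.3090
ω = 0 → straight: x' = -5 + -0.25·cos(-1.3090)·0.5 = -5.0324
y' = -3 + -0.25·sin(-1.3090)·0.5 = -2.8793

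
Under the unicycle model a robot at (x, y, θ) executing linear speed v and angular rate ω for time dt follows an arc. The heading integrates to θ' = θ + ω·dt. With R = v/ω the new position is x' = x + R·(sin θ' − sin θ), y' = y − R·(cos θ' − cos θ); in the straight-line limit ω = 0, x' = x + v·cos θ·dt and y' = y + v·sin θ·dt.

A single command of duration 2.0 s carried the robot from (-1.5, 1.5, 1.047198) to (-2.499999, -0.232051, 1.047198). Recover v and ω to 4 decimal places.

v = -1.0000, ω = 0.0000

Δθ = 1.047198 − 1.047198 = 0.000000
ω = Δθ/dt = 0.000000/2.0 = 0.0000
ω = 0 → v = (Δx·cos θ + Δy·sin θ)/dt = -1.0000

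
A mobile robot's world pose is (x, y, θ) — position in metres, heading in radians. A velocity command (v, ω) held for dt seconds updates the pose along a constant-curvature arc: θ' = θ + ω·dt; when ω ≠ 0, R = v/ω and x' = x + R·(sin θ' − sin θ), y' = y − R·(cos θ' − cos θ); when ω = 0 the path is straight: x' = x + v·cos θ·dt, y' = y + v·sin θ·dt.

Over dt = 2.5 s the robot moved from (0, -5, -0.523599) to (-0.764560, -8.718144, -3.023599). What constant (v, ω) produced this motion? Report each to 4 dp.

v = 2.0000, ω = -1.0000

Δθ = -3.023599 − -0.523599 = -2.500000
ω = Δθ/dt = -2.500000/2.5 = -1.0000
R = −Δy/(cos θ' − cos θ) = -2.0000
v = R·ω = -2.0000·-1.0000 = 2.0000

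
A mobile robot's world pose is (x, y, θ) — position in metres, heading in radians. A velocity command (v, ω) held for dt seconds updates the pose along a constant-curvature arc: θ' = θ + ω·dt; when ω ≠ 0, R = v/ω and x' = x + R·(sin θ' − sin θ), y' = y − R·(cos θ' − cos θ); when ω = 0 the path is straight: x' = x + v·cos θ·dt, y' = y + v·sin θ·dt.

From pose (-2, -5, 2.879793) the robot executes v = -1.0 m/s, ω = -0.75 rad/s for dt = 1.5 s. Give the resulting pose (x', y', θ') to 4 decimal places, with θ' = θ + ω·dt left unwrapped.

(-1.0343, -6.0440, 1.7548)

θ' = 2.8798 + -0.75·1.5 = 1.7548
R = v/ω = -1.0/-0.75 = 1.3333
x' = -2 + 1.3333·(sin 1.7548 − sin 2.8798) = -1.0343
y' = -5 − 1.3333·(cos 1.7548 − cos 2.8798) = -6.0440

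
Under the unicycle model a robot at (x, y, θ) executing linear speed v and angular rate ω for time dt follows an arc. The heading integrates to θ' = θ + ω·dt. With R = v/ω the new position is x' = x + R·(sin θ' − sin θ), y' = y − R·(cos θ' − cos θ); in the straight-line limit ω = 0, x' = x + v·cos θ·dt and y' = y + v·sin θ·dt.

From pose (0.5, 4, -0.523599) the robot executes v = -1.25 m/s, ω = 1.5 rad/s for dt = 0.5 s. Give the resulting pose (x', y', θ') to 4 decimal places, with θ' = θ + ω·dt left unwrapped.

(-0.1037, 4.0904, 0.2264)

θ' = -0.5236 + 1.5·0.5 = 0.2264
R = v/ω = -1.25/1.5 = -0.8333
x' = 0.5 + -0.8333·(sin 0.2264 − sin -0.5236) = -0.1037
y' = 4 − -0.8333·(cos 0.2264 − cos -0.5236) = 4.0904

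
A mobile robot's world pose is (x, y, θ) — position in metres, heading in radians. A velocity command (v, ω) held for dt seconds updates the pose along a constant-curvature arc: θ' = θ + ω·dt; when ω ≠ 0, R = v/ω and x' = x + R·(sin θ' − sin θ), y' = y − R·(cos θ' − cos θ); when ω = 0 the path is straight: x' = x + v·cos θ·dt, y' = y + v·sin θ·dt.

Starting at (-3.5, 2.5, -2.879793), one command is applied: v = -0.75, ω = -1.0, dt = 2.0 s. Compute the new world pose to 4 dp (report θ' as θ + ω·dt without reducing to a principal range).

θ' = -2.8798 + -1.0·2.0 = -4.8798
R = v/ω = -0.75/-1.0 = 0.7500
x' = -3.5 + 0.7500·(sin -4.8798 − sin -2.8798) = -2.5664
y' = 2.5 − 0.7500·(cos -4.8798 − cos -2.8798) = 1.6506

(-2.5664, 1.6506, -4.8798)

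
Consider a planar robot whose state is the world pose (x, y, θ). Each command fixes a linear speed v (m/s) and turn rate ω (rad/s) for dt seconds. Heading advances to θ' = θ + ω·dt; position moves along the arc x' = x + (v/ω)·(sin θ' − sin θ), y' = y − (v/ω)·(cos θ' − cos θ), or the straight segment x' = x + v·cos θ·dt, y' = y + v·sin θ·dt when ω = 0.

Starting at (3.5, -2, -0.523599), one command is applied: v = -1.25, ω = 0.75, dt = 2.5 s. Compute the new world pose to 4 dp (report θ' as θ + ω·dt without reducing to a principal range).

θ' = -0.5236 + 0.75·2.5 = 1.3514
R = v/ω = -1.25/0.75 = -1.6667
x' = 3.5 + -1.6667·(sin 1.3514 − sin -0.5236) = 1.0400
y' = -2 − -1.6667·(cos 1.3514 − cos -0.5236) = -3.0806

(1.0400, -3.0806, 1.3514)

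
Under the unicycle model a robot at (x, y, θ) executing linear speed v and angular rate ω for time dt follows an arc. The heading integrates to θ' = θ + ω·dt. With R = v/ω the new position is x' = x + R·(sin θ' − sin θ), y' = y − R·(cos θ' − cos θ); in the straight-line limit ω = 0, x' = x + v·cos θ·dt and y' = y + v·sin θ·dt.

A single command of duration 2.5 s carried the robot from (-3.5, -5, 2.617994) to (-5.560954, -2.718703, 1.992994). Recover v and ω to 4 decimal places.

v = 1.2500, ω = -0.2500

Δθ = 1.992994 − 2.617994 = -0.625000
ω = Δθ/dt = -0.625000/2.5 = -0.2500
R = −Δy/(cos θ' − cos θ) = -5.0000
v = R·ω = -5.0000·-0.2500 = 1.2500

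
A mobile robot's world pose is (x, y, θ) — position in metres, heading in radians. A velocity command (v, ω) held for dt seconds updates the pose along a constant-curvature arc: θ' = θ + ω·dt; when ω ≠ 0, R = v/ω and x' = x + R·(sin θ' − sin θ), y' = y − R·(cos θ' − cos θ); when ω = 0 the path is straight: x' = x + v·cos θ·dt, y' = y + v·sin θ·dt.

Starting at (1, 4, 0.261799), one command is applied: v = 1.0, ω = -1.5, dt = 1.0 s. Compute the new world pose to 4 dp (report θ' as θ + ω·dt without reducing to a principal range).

(1.8027, 3.5737, -1.2382)

θ' = 0.2618 + -1.5·1.0 = -1.2382
R = v/ω = 1.0/-1.5 = -0.6667
x' = 1 + -0.6667·(sin -1.2382 − sin 0.2618) = 1.8027
y' = 4 − -0.6667·(cos -1.2382 − cos 0.2618) = 3.5737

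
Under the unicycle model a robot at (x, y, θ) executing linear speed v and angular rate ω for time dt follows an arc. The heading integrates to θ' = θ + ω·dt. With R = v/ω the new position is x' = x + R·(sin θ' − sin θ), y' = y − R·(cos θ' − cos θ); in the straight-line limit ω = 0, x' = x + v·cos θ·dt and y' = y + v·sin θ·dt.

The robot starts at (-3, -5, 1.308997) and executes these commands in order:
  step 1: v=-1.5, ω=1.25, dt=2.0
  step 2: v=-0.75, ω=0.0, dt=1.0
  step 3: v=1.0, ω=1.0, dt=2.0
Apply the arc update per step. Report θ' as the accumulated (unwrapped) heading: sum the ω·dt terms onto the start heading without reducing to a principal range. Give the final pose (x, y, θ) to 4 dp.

step 1: θ'=3.8090 (R=-1.2000) → pose (-1.0981, -6.2531, 3.8090)
step 2: θ'=3.8090 (straight) → pose (-0.5091, -5.7889, 3.8090)
step 3: θ'=5.8090 (R=1.0000) → pose (-0.3467, -7.4640, 5.8090)

(-0.3467, -7.4640, 5.8090)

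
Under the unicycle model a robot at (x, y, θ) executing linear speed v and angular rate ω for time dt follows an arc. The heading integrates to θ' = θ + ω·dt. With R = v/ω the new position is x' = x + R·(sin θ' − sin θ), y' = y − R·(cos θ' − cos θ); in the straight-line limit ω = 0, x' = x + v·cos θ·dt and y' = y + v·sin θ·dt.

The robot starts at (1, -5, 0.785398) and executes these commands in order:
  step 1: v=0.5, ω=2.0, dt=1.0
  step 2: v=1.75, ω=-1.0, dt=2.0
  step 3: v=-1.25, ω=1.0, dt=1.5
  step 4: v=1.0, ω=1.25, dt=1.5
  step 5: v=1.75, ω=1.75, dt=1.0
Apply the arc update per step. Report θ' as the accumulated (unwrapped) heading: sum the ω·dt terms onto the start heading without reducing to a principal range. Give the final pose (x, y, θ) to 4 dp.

step 1: θ'=2.7854 (R=0.2500) → pose (0.9104, -4.5889, 2.7854)
step 2: θ'=0.7854 (R=-1.7500) → pose (0.2832, -1.7113, 0.7854)
step 3: θ'=2.2854 (R=-1.2500) → pose (0.2229, -3.4144, 2.2854)
step 4: θ'=4.1604 (R=0.8000) → pose (-1.0626, -3.5191, 4.1604)
step 5: θ'=5.9104 (R=1.0000) → pose (-0.5753, -4.9748, 5.9104)

(-0.5753, -4.9748, 5.9104)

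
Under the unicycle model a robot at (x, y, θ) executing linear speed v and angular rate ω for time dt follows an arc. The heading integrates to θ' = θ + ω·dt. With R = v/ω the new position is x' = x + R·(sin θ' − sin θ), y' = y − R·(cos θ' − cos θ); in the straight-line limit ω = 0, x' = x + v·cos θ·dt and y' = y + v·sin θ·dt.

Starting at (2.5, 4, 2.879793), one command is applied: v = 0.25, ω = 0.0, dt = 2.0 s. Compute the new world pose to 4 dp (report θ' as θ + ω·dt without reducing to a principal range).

θ' = 2.8798 + 0.0·2.0 = 2.8798
ω = 0 → straight: x' = 2.5 + 0.25·cos(2.8798)·2.0 = 2.0170
y' = 4 + 0.25·sin(2.8798)·2.0 = 4.1294

(2.0170, 4.1294, 2.8798)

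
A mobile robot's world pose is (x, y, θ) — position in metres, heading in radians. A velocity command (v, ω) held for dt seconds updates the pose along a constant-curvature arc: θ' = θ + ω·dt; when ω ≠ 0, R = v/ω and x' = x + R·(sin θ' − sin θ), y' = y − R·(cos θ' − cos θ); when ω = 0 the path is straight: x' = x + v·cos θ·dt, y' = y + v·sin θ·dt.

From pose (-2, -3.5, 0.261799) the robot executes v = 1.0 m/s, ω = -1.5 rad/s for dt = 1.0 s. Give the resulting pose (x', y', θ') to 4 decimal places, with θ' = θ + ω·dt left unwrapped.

(-1.1973, -3.9263, -1.2382)

θ' = 0.2618 + -1.5·1.0 = -1.2382
R = v/ω = 1.0/-1.5 = -0.6667
x' = -2 + -0.6667·(sin -1.2382 − sin 0.2618) = -1.1973
y' = -3.5 − -0.6667·(cos -1.2382 − cos 0.2618) = -3.9263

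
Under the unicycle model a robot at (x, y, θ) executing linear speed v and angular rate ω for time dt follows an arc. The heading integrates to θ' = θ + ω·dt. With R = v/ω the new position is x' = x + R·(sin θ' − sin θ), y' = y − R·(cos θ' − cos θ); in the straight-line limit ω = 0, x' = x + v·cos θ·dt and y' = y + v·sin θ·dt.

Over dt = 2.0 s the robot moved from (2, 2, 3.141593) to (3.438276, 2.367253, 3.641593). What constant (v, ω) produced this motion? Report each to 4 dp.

Δθ = 3.641593 − 3.141593 = 0.500000
ω = Δθ/dt = 0.500000/2.0 = 0.2500
R = Δx/(sin θ' − sin θ) = -3.0000
v = R·ω = -3.0000·0.2500 = -0.7500

v = -0.7500, ω = 0.2500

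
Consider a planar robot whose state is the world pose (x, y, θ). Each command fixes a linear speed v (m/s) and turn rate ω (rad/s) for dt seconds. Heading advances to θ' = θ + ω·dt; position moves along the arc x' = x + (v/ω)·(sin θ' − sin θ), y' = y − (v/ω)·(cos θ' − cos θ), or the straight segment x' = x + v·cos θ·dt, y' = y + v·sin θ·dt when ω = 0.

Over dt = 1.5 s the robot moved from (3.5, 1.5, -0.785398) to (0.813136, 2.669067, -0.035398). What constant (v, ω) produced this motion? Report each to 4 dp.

Δθ = -0.035398 − -0.785398 = 0.750000
ω = Δθ/dt = 0.750000/1.5 = 0.5000
R = Δx/(sin θ' − sin θ) = -4.0000
v = R·ω = -4.0000·0.5000 = -2.0000

v = -2.0000, ω = 0.5000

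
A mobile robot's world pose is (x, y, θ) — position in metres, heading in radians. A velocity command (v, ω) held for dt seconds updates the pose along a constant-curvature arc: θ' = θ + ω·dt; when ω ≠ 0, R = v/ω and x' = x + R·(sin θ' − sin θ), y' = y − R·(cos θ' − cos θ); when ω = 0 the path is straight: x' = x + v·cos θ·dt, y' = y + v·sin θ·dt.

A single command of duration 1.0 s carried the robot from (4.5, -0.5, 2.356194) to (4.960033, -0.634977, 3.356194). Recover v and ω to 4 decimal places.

v = -0.5000, ω = 1.0000

Δθ = 3.356194 − 2.356194 = 1.000000
ω = Δθ/dt = 1.000000/1.0 = 1.0000
R = Δx/(sin θ' − sin θ) = -0.5000
v = R·ω = -0.5000·1.0000 = -0.5000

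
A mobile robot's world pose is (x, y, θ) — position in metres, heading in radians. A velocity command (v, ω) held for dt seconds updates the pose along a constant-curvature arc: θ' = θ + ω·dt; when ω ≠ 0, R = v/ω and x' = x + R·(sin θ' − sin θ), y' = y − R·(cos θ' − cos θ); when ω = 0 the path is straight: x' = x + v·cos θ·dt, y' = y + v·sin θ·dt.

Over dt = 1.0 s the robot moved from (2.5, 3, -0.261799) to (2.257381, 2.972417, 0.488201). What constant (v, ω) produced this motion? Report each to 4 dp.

v = -0.2500, ω = 0.7500

Δθ = 0.488201 − -0.261799 = 0.750000
ω = Δθ/dt = 0.750000/1.0 = 0.7500
R = Δx/(sin θ' − sin θ) = -0.3333
v = R·ω = -0.3333·0.7500 = -0.2500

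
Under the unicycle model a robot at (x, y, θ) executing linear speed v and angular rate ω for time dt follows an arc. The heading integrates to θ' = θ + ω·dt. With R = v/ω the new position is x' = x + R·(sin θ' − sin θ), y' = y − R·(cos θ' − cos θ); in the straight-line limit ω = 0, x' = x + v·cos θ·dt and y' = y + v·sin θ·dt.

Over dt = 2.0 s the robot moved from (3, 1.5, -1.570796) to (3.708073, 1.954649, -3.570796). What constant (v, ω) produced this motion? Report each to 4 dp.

v = -0.5000, ω = -1.0000

Δθ = -3.570796 − -1.570796 = -2.000000
ω = Δθ/dt = -2.000000/2.0 = -1.0000
R = Δx/(sin θ' − sin θ) = 0.5000
v = R·ω = 0.5000·-1.0000 = -0.5000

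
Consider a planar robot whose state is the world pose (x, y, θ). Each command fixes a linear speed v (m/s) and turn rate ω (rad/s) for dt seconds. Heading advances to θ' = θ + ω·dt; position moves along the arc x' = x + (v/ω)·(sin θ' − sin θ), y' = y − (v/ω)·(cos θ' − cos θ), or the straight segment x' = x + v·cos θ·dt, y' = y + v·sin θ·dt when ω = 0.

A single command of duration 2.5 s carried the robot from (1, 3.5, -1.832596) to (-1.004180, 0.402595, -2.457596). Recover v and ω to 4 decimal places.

v = 1.5000, ω = -0.2500

Δθ = -2.457596 − -1.832596 = -0.625000
ω = Δθ/dt = -0.625000/2.5 = -0.2500
R = −Δy/(cos θ' − cos θ) = -6.0000
v = R·ω = -6.0000·-0.2500 = 1.5000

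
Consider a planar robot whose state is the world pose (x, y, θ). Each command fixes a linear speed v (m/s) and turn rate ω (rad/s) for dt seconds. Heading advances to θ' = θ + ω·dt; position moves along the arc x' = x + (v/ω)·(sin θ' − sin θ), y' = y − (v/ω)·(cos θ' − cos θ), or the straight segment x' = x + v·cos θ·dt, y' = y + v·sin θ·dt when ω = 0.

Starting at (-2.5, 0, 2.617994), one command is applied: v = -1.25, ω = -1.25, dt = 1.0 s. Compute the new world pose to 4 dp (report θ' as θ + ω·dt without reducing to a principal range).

(-2.0205, -1.0674, 1.3680)

θ' = 2.6180 + -1.25·1.0 = 1.3680
R = v/ω = -1.25/-1.25 = 1.0000
x' = -2.5 + 1.0000·(sin 1.3680 − sin 2.6180) = -2.0205
y' = 0 − 1.0000·(cos 1.3680 − cos 2.6180) = -1.0674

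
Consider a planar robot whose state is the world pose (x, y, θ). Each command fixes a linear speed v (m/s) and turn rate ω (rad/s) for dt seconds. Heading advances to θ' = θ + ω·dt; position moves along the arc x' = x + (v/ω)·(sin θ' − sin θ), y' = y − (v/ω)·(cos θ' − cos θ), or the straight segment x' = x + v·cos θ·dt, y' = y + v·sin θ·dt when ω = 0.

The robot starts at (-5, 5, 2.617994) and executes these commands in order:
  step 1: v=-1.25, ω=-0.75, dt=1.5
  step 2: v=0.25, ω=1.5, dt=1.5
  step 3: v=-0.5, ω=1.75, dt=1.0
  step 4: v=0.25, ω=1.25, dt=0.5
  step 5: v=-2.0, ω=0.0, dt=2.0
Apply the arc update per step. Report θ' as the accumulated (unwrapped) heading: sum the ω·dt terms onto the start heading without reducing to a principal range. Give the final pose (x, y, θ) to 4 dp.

step 1: θ'=1.4930 (R=1.6667) → pose (-4.1717, 3.4271, 1.4930)
step 2: θ'=3.7430 (R=0.1667) → pose (-4.4322, 3.5775, 3.7430)
step 3: θ'=5.4930 (R=-0.2857) → pose (-4.3908, 4.0141, 5.4930)
step 4: θ'=6.1180 (R=0.2000) → pose (-4.2816, 3.9576, 6.1180)
step 5: θ'=6.1180 (straight) → pose (-8.2272, 4.6153, 6.1180)

(-8.2272, 4.6153, 6.1180)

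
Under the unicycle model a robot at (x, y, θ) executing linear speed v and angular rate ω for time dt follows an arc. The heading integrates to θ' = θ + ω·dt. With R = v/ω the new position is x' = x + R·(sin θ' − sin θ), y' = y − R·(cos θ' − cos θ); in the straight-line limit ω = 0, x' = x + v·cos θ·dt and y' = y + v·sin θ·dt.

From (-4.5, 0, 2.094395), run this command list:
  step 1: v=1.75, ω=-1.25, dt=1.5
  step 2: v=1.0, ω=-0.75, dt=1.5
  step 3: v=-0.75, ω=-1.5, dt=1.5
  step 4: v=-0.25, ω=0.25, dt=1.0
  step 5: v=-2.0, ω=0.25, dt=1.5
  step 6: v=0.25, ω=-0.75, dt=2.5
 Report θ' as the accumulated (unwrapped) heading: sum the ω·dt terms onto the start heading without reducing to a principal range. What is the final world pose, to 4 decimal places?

(0.6052, 3.8222, -4.4056)

step 1: θ'=0.2194 (R=-1.4000) → pose (-3.5923, 2.0664, 0.2194)
step 2: θ'=-0.9056 (R=-1.3333) → pose (-2.2530, 1.5880, -0.9056)
step 3: θ'=-3.1556 (R=0.5000) → pose (-1.8526, 2.3966, -3.1556)
step 4: θ'=-2.9056 (R=-1.0000) → pose (-1.6048, 2.4242, -2.9056)
step 5: θ'=-2.5306 (R=-8.0000) → pose (1.1142, 3.6498, -2.5306)
step 6: θ'=-4.4056 (R=-0.3333) → pose (0.6052, 3.8222, -4.4056)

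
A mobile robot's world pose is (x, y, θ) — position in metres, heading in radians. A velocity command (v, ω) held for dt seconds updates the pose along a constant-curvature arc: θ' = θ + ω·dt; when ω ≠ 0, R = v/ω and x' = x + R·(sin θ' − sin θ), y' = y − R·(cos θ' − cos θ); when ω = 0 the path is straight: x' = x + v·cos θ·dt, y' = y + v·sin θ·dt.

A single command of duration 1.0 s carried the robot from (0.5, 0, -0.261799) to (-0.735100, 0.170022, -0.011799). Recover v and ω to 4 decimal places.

v = -1.2500, ω = 0.2500

Δθ = -0.011799 − -0.261799 = 0.250000
ω = Δθ/dt = 0.250000/1.0 = 0.2500
R = Δx/(sin θ' − sin θ) = -5.0000
v = R·ω = -5.0000·0.2500 = -1.2500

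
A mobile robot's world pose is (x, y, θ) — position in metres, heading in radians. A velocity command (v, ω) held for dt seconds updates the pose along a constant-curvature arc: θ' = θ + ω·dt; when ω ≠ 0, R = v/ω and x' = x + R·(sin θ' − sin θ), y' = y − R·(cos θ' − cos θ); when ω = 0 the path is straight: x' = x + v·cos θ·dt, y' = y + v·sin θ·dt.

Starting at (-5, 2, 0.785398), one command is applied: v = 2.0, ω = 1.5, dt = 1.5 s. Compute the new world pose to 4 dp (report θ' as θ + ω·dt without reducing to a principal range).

(-5.8015, 4.2686, 3.0354)

θ' = 0.7854 + 1.5·1.5 = 3.0354
R = v/ω = 2.0/1.5 = 1.3333
x' = -5 + 1.3333·(sin 3.0354 − sin 0.7854) = -5.8015
y' = 2 − 1.3333·(cos 3.0354 − cos 0.7854) = 4.2686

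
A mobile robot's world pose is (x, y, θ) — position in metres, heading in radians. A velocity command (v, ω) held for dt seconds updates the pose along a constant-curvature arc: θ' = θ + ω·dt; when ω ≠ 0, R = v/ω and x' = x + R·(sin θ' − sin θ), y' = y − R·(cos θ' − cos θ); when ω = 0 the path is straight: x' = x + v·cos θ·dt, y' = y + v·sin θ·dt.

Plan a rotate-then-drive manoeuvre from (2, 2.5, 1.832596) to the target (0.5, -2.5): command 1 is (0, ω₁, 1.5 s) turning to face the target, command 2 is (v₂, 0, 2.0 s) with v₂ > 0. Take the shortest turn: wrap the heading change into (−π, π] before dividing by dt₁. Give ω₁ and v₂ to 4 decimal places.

heading to target = atan2(-2.5−2.5, 0.5−2) = -1.8623
Δθ = wrap(-1.8623 − 1.8326) = 2.5883; ω₁ = Δθ/dt₁ = 1.7256
distance = √((0.5−2)² + (-2.5−2.5)²) = 5.2202; v₂ = distance/dt₂ = 2.6101

ω₁ = 1.7256, v₂ = 2.6101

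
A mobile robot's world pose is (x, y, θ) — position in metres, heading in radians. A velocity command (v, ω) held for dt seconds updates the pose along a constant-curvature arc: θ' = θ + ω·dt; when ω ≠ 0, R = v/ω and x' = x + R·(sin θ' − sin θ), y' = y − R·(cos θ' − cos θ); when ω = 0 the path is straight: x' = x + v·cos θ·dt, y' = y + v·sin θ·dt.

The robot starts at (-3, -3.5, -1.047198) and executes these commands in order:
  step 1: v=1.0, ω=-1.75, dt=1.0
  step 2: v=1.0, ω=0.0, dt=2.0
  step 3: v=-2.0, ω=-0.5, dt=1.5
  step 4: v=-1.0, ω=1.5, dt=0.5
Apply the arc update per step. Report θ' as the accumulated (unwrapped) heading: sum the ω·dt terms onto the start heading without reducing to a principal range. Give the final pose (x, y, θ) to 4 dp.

(-1.7676, -5.1035, -2.7972)

step 1: θ'=-2.7972 (R=-0.5714) → pose (-3.3019, -4.3236, -2.7972)
step 2: θ'=-2.7972 (straight) → pose (-5.1845, -4.9988, -2.7972)
step 3: θ'=-3.5472 (R=4.0000) → pose (-2.2557, -5.0885, -3.5472)
step 4: θ'=-2.7972 (R=-0.6667) → pose (-1.7676, -5.1035, -2.7972)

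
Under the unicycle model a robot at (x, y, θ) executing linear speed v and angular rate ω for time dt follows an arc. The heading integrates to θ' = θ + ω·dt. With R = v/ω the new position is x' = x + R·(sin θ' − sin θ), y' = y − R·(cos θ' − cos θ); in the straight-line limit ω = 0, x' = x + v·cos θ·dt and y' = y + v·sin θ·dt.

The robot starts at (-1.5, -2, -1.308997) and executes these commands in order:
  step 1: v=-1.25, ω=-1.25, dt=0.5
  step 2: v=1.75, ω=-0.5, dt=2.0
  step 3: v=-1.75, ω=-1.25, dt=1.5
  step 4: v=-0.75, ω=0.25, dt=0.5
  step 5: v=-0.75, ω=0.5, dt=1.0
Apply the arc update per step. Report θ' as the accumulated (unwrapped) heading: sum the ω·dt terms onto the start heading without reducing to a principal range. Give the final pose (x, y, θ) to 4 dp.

(-2.1459, -6.1605, -4.1840)

step 1: θ'=-1.9340 (R=1.0000) → pose (-1.4688, -1.3859, -1.9340)
step 2: θ'=-2.9340 (R=-3.5000) → pose (-4.0191, -3.5673, -2.9340)
step 3: θ'=-4.8090 (R=1.4000) → pose (-2.3371, -5.0723, -4.8090)
step 4: θ'=-4.6840 (R=-3.0000) → pose (-2.3499, -5.4468, -4.6840)
step 5: θ'=-4.1840 (R=-1.5000) → pose (-2.1459, -6.1605, -4.1840)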